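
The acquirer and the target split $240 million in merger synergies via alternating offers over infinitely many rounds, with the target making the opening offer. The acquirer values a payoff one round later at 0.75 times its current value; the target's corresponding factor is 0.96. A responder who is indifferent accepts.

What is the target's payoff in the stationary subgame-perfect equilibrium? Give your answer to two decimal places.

Let x be the target's share when the target proposes and y be the acquirer's share when the acquirer proposes.
The acquirer accepts iff offered ≥ 0.75·y, so x = 240 − 0.75y. Symmetrically y = 240 − 0.96x.
Substituting: x = 240 − 0.75(240 − 0.96x), giving x(1 − 0.96·0.75) = 240(1 − 0.75).
So x = 240 × 0.25 / 0.28 ≈ 214.2857, and the acquirer receives 240 − x ≈ 25.7143.

214.29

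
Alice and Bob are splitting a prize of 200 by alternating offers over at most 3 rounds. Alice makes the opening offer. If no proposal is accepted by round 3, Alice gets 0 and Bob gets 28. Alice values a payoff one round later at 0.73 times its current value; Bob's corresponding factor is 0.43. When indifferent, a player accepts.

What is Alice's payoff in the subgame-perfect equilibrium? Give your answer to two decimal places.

Round 3 (Alice proposes): Bob gets 28 if talks fail, so Alice offers 28 and keeps 172.
Round 2 (Bob proposes): Alice can get 172 next round, worth 0.73 × 172 = 125.56 now, so Bob offers 125.56, keeping 74.44.
Round 1 (Alice proposes): Bob can get 74.44 next round, worth 0.43 × 74.44 = 32.0092 now, so Alice offers 32.0092, keeping 167.9908.

167.99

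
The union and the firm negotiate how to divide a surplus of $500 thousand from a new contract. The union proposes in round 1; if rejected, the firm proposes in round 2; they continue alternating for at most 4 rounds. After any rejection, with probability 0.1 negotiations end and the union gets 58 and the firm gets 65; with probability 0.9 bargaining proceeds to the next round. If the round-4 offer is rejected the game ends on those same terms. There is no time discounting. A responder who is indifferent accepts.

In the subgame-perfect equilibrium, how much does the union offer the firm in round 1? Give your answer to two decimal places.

Round 4 (the firm proposes): the union gets 58 if talks fail, so the firm offers 58 and keeps 442.
Round 3 (the union proposes): rejecting gives the firm an expected 0.9 × 442 + 0.1 × 65 = 404.3. The union offers 404.3 and keeps 500 − 404.3 = 95.7.
Round 2 (the firm proposes): rejecting gives the union an expected 0.9 × 95.7 + 0.1 × 58 = 91.93, so the firm offers 91.93, keeping 408.07.
Round 1 (the union proposes): rejecting gives the firm an expected 0.9 × 408.07 + 0.1 × 65 = 373.763, so the union offers 373.763, keeping 126.237.

373.76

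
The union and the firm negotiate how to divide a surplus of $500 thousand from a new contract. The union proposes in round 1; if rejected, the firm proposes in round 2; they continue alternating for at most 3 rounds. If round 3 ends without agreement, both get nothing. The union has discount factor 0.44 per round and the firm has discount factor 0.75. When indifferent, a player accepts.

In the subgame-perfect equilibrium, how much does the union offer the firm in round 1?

Work backward from the last round.
Round 3 (the union proposes): rejection yields 0 for the firm; the union offers 0 and keeps 500.
Round 2 (the firm proposes): the union can get 500 next round, worth 0.44 × 500 = 220 now, so the firm offers 220, keeping 280.
Round 1 (the union proposes): the firm can get 280 next round, worth 0.75 × 280 = 210 now; the union offers that and keeps 290.

210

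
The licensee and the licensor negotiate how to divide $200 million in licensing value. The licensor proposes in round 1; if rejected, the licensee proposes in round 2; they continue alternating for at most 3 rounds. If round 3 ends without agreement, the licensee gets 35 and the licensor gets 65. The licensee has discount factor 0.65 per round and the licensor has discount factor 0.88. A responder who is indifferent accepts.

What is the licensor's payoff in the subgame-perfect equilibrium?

Work backward from the last round.
Round 3 (the licensor proposes): the licensee gets 35 if talks fail, so the licensor offers 35 and keeps 165.
Round 2 (the licensee proposes): the licensor can get 165 next round, worth 0.88 × 165 = 145.2 now, so the licensee offers 145.2, keeping 54.8.
Round 1 (the licensor proposes): the licensee can get 54.8 next round, worth 0.65 × 54.8 = 35.62 now, so the licensor offers 35.62, keeping 164.38.

164.38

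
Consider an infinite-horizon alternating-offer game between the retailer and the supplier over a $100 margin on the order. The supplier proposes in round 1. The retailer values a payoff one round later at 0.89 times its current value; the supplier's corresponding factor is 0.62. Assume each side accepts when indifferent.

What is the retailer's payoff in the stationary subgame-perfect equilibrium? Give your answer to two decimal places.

In a stationary SPE each proposer offers the other exactly their discounted continuation value.
If the supplier keeps x when proposing and the retailer keeps y when proposing, then x = 100 − 0.89y and y = 100 − 0.62x.
Solving: x = 100(1 − 0.89) / (1 − 0.62·0.89) = 11 / 0.4482 ≈ 24.5426.
The retailer gets 100 − 24.5426 ≈ 75.4574.

75.46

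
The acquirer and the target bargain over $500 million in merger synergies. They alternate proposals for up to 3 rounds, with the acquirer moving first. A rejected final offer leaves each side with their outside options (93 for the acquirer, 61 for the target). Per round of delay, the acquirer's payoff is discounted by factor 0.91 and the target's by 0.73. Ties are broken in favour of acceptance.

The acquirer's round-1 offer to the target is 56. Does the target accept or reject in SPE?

Reject

Work out the target's continuation value if the offer is rejected.
Round 3 (the acquirer proposes): the target gets 61 if talks fail, so the acquirer offers 61 and keeps 439.
Round 2 (the target proposes): the acquirer can get 439 next round, worth 0.91 × 439 = 399.49 now, so the target offers 399.49, keeping 100.51.
So by rejecting in round 1, the target gets 100.51 next round, worth 0.73 × 100.51 = 73.3723 now.
Offer 56 < 73.3723, so the target rejects.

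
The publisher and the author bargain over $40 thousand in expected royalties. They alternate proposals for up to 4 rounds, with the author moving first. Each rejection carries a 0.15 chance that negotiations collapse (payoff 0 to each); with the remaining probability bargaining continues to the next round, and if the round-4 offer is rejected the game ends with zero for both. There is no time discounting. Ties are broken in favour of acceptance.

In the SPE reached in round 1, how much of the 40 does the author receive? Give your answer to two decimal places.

10.34

Round 4 (the publisher proposes): rejection yields 0 for the author; the publisher offers 0 and keeps 40.
Round 3 (the author proposes): rejecting gives the publisher an expected 0.85 × 40 = 34, so the author offers 34, keeping 6.
Round 2 (the publisher proposes): rejecting gives the author an expected 0.85 × 6 = 5.1; the publisher offers that and keeps 34.9.
Round 1 (the author proposes): rejecting gives the publisher an expected 0.85 × 34.9 = 29.665; the author offers that and keeps 10.335.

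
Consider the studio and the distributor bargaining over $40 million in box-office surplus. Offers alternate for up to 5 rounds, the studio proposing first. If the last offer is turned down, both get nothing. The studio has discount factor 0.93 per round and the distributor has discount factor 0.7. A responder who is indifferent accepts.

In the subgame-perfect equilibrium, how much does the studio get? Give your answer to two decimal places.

36.76

Round 5 (the studio proposes): rejection yields 0 for the distributor; the studio offers 0 and keeps 40.
Round 4 (the distributor proposes): the studio can get 40 next round, worth 0.93 × 40 = 37.2 now. The distributor offers 37.2 and keeps 40 − 37.2 = 2.8.
Round 3 (the studio proposes): the distributor can get 2.8 next round, worth 0.7 × 2.8 = 1.96 now, so the studio offers 1.96, keeping 38.04.
Round 2 (the distributor proposes): the studio can get 38.04 next round, worth 0.93 × 38.04 = 35.3772 now; the distributor offers that and keeps 4.6228.
Round 1 (the studio proposes): the distributor can get 4.6228 next round, worth 0.7 × 4.6228 = 3.23596 now. The studio offers 3.23596 and keeps 40 − 3.23596 = 36.76404.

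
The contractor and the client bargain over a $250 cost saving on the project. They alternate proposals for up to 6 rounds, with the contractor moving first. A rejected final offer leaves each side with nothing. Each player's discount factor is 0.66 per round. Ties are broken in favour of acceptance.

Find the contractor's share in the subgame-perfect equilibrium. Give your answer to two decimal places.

138.15

Round 6 (the client proposes): the contractor will accept anything ≥ 0, so the client offers 0 and keeps 250.
Round 5 (the contractor proposes): the client can get 250 next round, worth 0.66 × 250 = 165 now. The contractor offers 165 and keeps 250 − 165 = 85.
Round 4 (the client proposes): the contractor can get 85 next round, worth 0.66 × 85 = 56.1 now, so the client offers 56.1, keeping 193.9.
Round 3 (the contractor proposes): the client can get 193.9 next round, worth 0.66 × 193.9 = 127.974 now. The contractor offers 127.974 and keeps 250 − 127.974 = 122.026.
Round 2 (the client proposes): the contractor can get 122.026 next round, worth 0.66 × 122.026 = 80.53716 now. The client offers 80.53716 and keeps 250 − 80.53716 = 169.46284.
Round 1 (the contractor proposes): the client can get 169.46284 next round, worth 0.66 × 169.46284 = 111.8454744 now, so the contractor offers 111.8454744, keeping 138.1545256.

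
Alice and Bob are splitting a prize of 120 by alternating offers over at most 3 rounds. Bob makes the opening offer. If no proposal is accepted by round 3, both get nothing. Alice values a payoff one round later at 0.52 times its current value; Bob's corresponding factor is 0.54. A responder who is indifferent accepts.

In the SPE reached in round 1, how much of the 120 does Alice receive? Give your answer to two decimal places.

28.70

Solve by backward induction from round 3.
Round 3 (Bob proposes): Alice will accept anything ≥ 0, so Bob offers 0 and keeps 120.
Round 2 (Alice proposes): Bob can get 120 next round, worth 0.54 × 120 = 64.8 now, so Alice offers 64.8, keeping 55.2.
Round 1 (Bob proposes): Alice can get 55.2 next round, worth 0.52 × 55.2 = 28.704 now; Bob offers that and keeps 91.296.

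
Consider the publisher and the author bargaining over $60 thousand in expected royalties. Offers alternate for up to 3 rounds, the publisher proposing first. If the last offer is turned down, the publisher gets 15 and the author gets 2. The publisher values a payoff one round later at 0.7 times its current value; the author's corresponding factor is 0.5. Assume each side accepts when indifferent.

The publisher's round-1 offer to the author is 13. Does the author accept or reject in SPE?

Round 3 (the publisher proposes): the author gets 2 if talks fail, so the publisher offers 2 and keeps 58.
Round 2 (the author proposes): the publisher can get 58 next round, worth 0.7 × 58 = 40.6 now, so the author offers 40.6, keeping 19.4.
So by rejecting in round 1, the author gets 19.4 next round, worth 0.5 × 19.4 = 9.7 now.
Offer 13 ≥ 9.7, so the author accepts.

Accept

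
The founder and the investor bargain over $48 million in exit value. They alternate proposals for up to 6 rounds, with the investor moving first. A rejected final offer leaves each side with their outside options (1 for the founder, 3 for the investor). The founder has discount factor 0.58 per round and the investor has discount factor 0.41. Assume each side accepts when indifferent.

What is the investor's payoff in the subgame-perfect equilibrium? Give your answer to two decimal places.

26.19

Round 6 (the founder proposes): the investor gets 3 if talks fail, so the founder offers 3 and keeps 45.
Round 5 (the investor proposes): the founder can get 45 next round, worth 0.58 × 45 = 26.1 now, so the investor offers 26.1, keeping 21.9.
Round 4 (the founder proposes): the investor can get 21.9 next round, worth 0.41 × 21.9 = 8.979 now; the founder offers that and keeps 39.021.
Round 3 (the investor proposes): the founder can get 39.021 next round, worth 0.58 × 39.021 = 22.63218 now, so the investor offers 22.63218, keeping 25.36782.
Round 2 (the founder proposes): the investor can get 25.36782 next round, worth 0.41 × 25.36782 = 10.4008062 now; the founder offers that and keeps 37.5991938.
Round 1 (the investor proposes): the founder can get 37.5991938 next round, worth 0.58 × 37.5991938 = 21.807532404 now; the investor offers that and keeps 26.192467596.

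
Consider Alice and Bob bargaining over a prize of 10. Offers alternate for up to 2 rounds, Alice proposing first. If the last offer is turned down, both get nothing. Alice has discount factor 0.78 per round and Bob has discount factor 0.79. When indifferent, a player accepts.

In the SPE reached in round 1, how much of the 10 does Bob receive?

Round 2 (Bob proposes): Alice will accept anything ≥ 0, so Bob offers 0 and keeps 10.
Round 1 (Alice proposes): Bob can get 10 next round, worth 0.79 × 10 = 7.9 now. Alice offers 7.9 and keeps 10 − 7.9 = 2.1.

7.9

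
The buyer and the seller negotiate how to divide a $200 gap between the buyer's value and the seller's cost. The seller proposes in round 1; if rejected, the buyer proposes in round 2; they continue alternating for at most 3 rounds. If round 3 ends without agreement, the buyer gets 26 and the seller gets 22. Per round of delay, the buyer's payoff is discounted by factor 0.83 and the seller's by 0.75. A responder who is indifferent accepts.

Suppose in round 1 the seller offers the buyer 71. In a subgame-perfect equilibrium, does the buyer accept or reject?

Round 3 (the seller proposes): the buyer gets 26 if talks fail, so the seller offers 26 and keeps 174.
Round 2 (the buyer proposes): the seller can get 174 next round, worth 0.75 × 174 = 130.5 now, so the buyer offers 130.5, keeping 69.5.
So by rejecting in round 1, the buyer gets 69.5 next round, worth 0.83 × 69.5 = 57.685 now.
Offer 71 ≥ 57.685, so the buyer accepts.

Accept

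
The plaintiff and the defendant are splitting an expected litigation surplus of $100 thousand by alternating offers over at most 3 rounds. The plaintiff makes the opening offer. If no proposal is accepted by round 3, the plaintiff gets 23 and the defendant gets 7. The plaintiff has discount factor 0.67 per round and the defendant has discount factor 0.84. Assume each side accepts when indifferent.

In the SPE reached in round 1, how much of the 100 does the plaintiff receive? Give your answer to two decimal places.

Round 3 (the plaintiff proposes): the defendant gets 7 if talks fail, so the plaintiff offers 7 and keeps 93.
Round 2 (the defendant proposes): the plaintiff can get 93 next round, worth 0.67 × 93 = 62.31 now, so the defendant offers 62.31, keeping 37.69.
Round 1 (the plaintiff proposes): the defendant can get 37.69 next round, worth 0.84 × 37.69 = 31.6596 now. The plaintiff offers 31.6596 and keeps 100 − 31.6596 = 68.3404.

68.34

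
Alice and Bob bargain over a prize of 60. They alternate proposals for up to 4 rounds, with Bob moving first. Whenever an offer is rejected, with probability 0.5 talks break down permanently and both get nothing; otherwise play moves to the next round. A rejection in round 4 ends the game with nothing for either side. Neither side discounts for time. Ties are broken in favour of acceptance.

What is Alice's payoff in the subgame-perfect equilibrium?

22.5

Round 4 (Alice proposes): rejection yields 0 for Bob; Alice offers 0 and keeps 60.
Round 3 (Bob proposes): rejecting gives Alice an expected 0.5 × 60 = 30. Bob offers 30 and keeps 60 − 30 = 30.
Round 2 (Alice proposes): rejecting gives Bob an expected 0.5 × 30 = 15. Alice offers 15 and keeps 60 − 15 = 45.
Round 1 (Bob proposes): rejecting gives Alice an expected 0.5 × 45 = 22.5; Bob offers that and keeps 37.5.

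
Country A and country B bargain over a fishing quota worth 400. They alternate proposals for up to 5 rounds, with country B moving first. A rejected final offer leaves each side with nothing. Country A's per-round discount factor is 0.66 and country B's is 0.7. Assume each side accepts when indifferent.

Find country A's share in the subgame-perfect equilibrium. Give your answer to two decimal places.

Round 5 (country B proposes): rejection yields 0 for country A; country B offers 0 and keeps 400.
Round 4 (country A proposes): country B can get 400 next round, worth 0.7 × 400 = 280 now, so country A offers 280, keeping 120.
Round 3 (country B proposes): country A can get 120 next round, worth 0.66 × 120 = 79.2 now. Country B offers 79.2 and keeps 400 − 79.2 = 320.8.
Round 2 (country A proposes): country B can get 320.8 next round, worth 0.7 × 320.8 = 224.56 now. Country A offers 224.56 and keeps 400 − 224.56 = 175.44.
Round 1 (country B proposes): country A can get 175.44 next round, worth 0.66 × 175.44 = 115.7904 now. Country B offers 115.7904 and keeps 400 − 115.7904 = 284.2096.

115.79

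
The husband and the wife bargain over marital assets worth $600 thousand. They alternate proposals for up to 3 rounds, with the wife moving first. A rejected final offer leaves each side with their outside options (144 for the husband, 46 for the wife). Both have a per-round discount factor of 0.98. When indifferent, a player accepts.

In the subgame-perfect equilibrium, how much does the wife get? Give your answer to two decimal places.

Round 3 (the wife proposes): the husband gets 144 if talks fail, so the wife offers 144 and keeps 456.
Round 2 (the husband proposes): the wife can get 456 next round, worth 0.98 × 456 = 446.88 now, so the husband offers 446.88, keeping 153.12.
Round 1 (the wife proposes): the husband can get 153.12 next round, worth 0.98 × 153.12 = 150.0576 now; the wife offers that and keeps 449.9424.

449.94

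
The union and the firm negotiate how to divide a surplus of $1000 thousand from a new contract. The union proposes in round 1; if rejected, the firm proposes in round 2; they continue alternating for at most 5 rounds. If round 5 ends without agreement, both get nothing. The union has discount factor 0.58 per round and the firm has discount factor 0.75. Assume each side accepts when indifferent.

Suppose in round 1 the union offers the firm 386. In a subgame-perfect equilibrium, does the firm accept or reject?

Round 5 (the union proposes): the firm will accept anything ≥ 0, so the union offers 0 and keeps 1000.
Round 4 (the firm proposes): the union can get 1000 next round, worth 0.58 × 1000 = 580 now, so the firm offers 580, keeping 420.
Round 3 (the union proposes): the firm can get 420 next round, worth 0.75 × 420 = 315 now, so the union offers 315, keeping 685.
Round 2 (the firm proposes): the union can get 685 next round, worth 0.58 × 685 = 397.3 now; the firm offers that and keeps 602.7.
So by rejecting in round 1, the firm gets 602.7 next round, worth 0.75 × 602.7 = 452.025 now.
Offer 386 < 452.025, so the firm rejects.

Reject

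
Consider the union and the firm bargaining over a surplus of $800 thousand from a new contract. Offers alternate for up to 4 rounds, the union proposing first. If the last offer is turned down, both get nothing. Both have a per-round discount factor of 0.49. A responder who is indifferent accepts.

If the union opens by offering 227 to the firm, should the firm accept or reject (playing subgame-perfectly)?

Reject

Round 4 (the firm proposes): rejection yields 0 for the union; the firm offers 0 and keeps 800.
Round 3 (the union proposes): the firm can get 800 next round, worth 0.49 × 800 = 392 now; the union offers that and keeps 408.
Round 2 (the firm proposes): the union can get 408 next round, worth 0.49 × 408 = 199.92 now. The firm offers 199.92 and keeps 800 − 199.92 = 600.08.
So by rejecting in round 1, the firm gets 600.08 next round, worth 0.49 × 600.08 = 294.0392 now.
Offer 227 < 294.0392, so the firm rejects.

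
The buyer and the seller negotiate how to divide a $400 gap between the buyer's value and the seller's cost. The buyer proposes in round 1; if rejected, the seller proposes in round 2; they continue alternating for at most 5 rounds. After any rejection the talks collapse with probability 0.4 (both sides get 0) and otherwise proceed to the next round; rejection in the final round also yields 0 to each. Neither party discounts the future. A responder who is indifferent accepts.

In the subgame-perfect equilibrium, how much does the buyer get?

Round 5 (the buyer proposes): the seller will accept anything ≥ 0, so the buyer offers 0 and keeps 400.
Round 4 (the seller proposes): rejecting gives the buyer an expected 0.6 × 400 = 240. The seller offers 240 and keeps 400 − 240 = 160.
Round 3 (the buyer proposes): rejecting gives the seller an expected 0.6 × 160 = 96; the buyer offers that and keeps 304.
Round 2 (the seller proposes): rejecting gives the buyer an expected 0.6 × 304 = 182.4, so the seller offers 182.4, keeping 217.6.
Round 1 (the buyer proposes): rejecting gives the seller an expected 0.6 × 217.6 = 130.56. The buyer offers 130.56 and keeps 400 − 130.56 = 269.44.

269.44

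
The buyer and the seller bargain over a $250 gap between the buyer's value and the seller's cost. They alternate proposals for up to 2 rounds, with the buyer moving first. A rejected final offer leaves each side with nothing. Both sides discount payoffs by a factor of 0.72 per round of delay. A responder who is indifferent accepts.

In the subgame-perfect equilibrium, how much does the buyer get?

70

Round 2 (the seller proposes): the buyer will accept anything ≥ 0, so the seller offers 0 and keeps 250.
Round 1 (the buyer proposes): the seller can get 250 next round, worth 0.72 × 250 = 180 now. The buyer offers 180 and keeps 250 − 180 = 70.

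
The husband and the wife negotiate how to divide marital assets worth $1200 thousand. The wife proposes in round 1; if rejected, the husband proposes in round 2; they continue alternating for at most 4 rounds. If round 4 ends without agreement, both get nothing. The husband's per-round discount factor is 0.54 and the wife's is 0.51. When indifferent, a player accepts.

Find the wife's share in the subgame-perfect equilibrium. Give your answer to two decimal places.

704.02

Solve by backward induction from round 4.
Round 4 (the husband proposes): the wife will accept anything ≥ 0, so the husband offers 0 and keeps 1200.
Round 3 (the wife proposes): the husband can get 1200 next round, worth 0.54 × 1200 = 648 now. The wife offers 648 and keeps 1200 − 648 = 552.
Round 2 (the husband proposes): the wife can get 552 next round, worth 0.51 × 552 = 281.52 now. The husband offers 281.52 and keeps 1200 − 281.52 = 918.48.
Round 1 (the wife proposes): the husband can get 918.48 next round, worth 0.54 × 918.48 = 495.9792 now, so the wife offers 495.9792, keeping 704.0208.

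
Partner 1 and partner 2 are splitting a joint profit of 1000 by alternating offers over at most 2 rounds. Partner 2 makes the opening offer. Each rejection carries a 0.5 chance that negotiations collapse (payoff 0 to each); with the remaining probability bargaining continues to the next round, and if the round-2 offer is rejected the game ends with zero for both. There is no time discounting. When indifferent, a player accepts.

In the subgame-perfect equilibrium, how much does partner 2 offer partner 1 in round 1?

Round 2 (partner 1 proposes): rejection yields 0 for partner 2; partner 1 offers 0 and keeps 1000.
Round 1 (partner 2 proposes): rejecting gives partner 1 an expected 0.5 × 1000 = 500, so partner 2 offers 500, keeping 500.

500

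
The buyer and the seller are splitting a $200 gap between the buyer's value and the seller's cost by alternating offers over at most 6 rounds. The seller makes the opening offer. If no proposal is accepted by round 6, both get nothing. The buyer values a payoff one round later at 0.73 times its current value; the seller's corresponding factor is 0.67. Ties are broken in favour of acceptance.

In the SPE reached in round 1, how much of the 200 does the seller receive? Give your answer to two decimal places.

93.33

Round 6 (the buyer proposes): rejection yields 0 for the seller; the buyer offers 0 and keeps 200.
Round 5 (the seller proposes): the buyer can get 200 next round, worth 0.73 × 200 = 146 now. The seller offers 146 and keeps 200 − 146 = 54.
Round 4 (the buyer proposes): the seller can get 54 next round, worth 0.67 × 54 = 36.18 now; the buyer offers that and keeps 163.82.
Round 3 (the seller proposes): the buyer can get 163.82 next round, worth 0.73 × 163.82 = 119.5886 now, so the seller offers 119.5886, keeping 80.4114.
Round 2 (the buyer proposes): the seller can get 80.4114 next round, worth 0.67 × 80.4114 = 53.875638 now; the buyer offers that and keeps 146.124362.
Round 1 (the seller proposes): the buyer can get 146.124362 next round, worth 0.73 × 146.124362 = 106.67078426 now; the seller offers that and keeps 93.32921574.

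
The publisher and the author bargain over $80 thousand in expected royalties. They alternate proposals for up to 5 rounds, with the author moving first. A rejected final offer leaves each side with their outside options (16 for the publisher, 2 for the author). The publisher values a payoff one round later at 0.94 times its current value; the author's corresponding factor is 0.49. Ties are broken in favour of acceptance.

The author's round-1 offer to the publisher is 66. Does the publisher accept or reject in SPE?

Accept

Work out the publisher's continuation value if the offer is rejected.
Round 5 (the author proposes): the publisher gets 16 if talks fail, so the author offers 16 and keeps 64.
Round 4 (the publisher proposes): the author can get 64 next round, worth 0.49 × 64 = 31.36 now. The publisher offers 31.36 and keeps 80 − 31.36 = 48.64.
Round 3 (the author proposes): the publisher can get 48.64 next round, worth 0.94 × 48.64 = 45.7216 now. The author offers 45.7216 and keeps 80 − 45.7216 = 34.2784.
Round 2 (the publisher proposes): the author can get 34.2784 next round, worth 0.49 × 34.2784 = 16.796416 now, so the publisher offers 16.796416, keeping 63.203584.
So by rejecting in round 1, the publisher gets 63.203584 next round, worth 0.94 × 63.203584 = 59.41136896 now.
Offer 66 ≥ 59.41136896, so the publisher accepts.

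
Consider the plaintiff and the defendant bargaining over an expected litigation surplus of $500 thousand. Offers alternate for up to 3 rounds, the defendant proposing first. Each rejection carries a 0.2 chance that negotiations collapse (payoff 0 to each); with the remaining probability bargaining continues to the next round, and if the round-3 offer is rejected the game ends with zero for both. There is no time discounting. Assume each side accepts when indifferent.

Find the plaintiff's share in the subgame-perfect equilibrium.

80

Round 3 (the defendant proposes): the plaintiff will accept anything ≥ 0, so the defendant offers 0 and keeps 500.
Round 2 (the plaintiff proposes): rejecting gives the defendant an expected 0.8 × 500 = 400, so the plaintiff offers 400, keeping 100.
Round 1 (the defendant proposes): rejecting gives the plaintiff an expected 0.8 × 100 = 80. The defendant offers 80 and keeps 500 − 80 = 420.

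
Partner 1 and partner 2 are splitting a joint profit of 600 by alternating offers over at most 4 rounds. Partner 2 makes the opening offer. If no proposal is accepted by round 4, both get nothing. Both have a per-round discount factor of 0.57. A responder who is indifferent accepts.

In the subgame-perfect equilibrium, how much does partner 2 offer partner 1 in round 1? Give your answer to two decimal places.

258.18

Round 4 (partner 1 proposes): partner 2 will accept anything ≥ 0, so partner 1 offers 0 and keeps 600.
Round 3 (partner 2 proposes): partner 1 can get 600 next round, worth 0.57 × 600 = 342 now. Partner 2 offers 342 and keeps 600 − 342 = 258.
Round 2 (partner 1 proposes): partner 2 can get 258 next round, worth 0.57 × 258 = 147.06 now. Partner 1 offers 147.06 and keeps 600 − 147.06 = 452.94.
Round 1 (partner 2 proposes): partner 1 can get 452.94 next round, worth 0.57 × 452.94 = 258.1758 now. Partner 2 offers 258.1758 and keeps 600 − 258.1758 = 341.8242.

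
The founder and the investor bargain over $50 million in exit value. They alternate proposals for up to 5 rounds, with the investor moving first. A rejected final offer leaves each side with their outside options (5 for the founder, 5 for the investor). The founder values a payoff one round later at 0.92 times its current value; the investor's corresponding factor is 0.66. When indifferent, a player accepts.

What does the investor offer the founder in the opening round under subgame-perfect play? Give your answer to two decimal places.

26.98

Round 5 (the investor proposes): the founder gets 5 if talks fail, so the investor offers 5 and keeps 45.
Round 4 (the founder proposes): the investor can get 45 next round, worth 0.66 × 45 = 29.7 now. The founder offers 29.7 and keeps 50 − 29.7 = 20.3.
Round 3 (the investor proposes): the founder can get 20.3 next round, worth 0.92 × 20.3 = 18.676 now; the investor offers that and keeps 31.324.
Round 2 (the founder proposes): the investor can get 31.324 next round, worth 0.66 × 31.324 = 20.67384 now; the founder offers that and keeps 29.32616.
Round 1 (the investor proposes): the founder can get 29.32616 next round, worth 0.92 × 29.32616 = 26.9800672 now, so the investor offers 26.9800672, keeping 23.0199328.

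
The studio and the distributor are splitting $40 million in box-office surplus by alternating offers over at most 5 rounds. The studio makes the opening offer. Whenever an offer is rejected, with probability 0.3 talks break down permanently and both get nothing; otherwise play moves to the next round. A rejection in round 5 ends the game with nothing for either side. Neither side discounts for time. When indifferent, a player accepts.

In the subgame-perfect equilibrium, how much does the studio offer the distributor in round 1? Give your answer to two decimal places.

Round 5 (the studio proposes): the distributor will accept anything ≥ 0, so the studio offers 0 and keeps 40.
Round 4 (the distributor proposes): rejecting gives the studio an expected 0.7 × 40 = 28, so the distributor offers 28, keeping 12.
Round 3 (the studio proposes): rejecting gives the distributor an expected 0.7 × 12 = 8.4, so the studio offers 8.4, keeping 31.6.
Round 2 (the distributor proposes): rejecting gives the studio an expected 0.7 × 31.6 = 22.12, so the distributor offers 22.12, keeping 17.88.
Round 1 (the studio proposes): rejecting gives the distributor an expected 0.7 × 17.88 = 12.516; the studio offers that and keeps 27.484.

12.52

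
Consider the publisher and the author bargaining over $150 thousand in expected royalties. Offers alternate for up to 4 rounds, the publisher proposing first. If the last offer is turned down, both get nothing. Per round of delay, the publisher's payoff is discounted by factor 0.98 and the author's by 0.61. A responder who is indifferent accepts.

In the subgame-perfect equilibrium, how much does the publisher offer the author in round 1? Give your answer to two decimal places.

56.53

Round 4 (the author proposes): rejection yields 0 for the publisher; the author offers 0 and keeps 150.
Round 3 (the publisher proposes): the author can get 150 next round, worth 0.61 × 150 = 91.5 now; the publisher offers that and keeps 58.5.
Round 2 (the author proposes): the publisher can get 58.5 next round, worth 0.98 × 58.5 = 57.33 now, so the author offers 57.33, keeping 92.67.
Round 1 (the publisher proposes): the author can get 92.67 next round, worth 0.61 × 92.67 = 56.5287 now; the publisher offers that and keeps 93.4713.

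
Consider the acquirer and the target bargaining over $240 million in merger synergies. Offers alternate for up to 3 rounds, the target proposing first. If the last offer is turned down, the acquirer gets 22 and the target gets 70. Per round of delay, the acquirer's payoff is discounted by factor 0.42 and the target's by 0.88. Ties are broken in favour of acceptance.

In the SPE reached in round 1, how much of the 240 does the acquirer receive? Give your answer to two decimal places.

20.23

Round 3 (the target proposes): the acquirer gets 22 if talks fail, so the target offers 22 and keeps 218.
Round 2 (the acquirer proposes): the target can get 218 next round, worth 0.88 × 218 = 191.84 now, so the acquirer offers 191.84, keeping 48.16.
Round 1 (the target proposes): the acquirer can get 48.16 next round, worth 0.42 × 48.16 = 20.2272 now. The target offers 20.2272 and keeps 240 − 20.2272 = 219.7728.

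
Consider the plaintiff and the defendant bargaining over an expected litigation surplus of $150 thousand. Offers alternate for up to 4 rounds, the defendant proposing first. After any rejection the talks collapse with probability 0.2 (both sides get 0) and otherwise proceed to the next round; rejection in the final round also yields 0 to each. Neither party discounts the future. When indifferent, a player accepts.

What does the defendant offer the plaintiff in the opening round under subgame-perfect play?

By backward induction:
Round 4 (the plaintiff proposes): the defendant will accept anything ≥ 0, so the plaintiff offers 0 and keeps 150.
Round 3 (the defendant proposes): rejecting gives the plaintiff an expected 0.8 × 150 = 120; the defendant offers that and keeps 30.
Round 2 (the plaintiff proposes): rejecting gives the defendant an expected 0.8 × 30 = 24; the plaintiff offers that and keeps 126.
Round 1 (the defendant proposes): rejecting gives the plaintiff an expected 0.8 × 126 = 100.8; the defendant offers that and keeps 49.2.

100.8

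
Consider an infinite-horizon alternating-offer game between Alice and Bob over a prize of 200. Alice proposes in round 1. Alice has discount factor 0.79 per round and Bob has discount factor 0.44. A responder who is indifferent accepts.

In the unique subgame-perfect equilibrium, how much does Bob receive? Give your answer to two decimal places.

When Alice proposes, Bob accepts any offer worth at least 0.44 times what Bob would get by proposing next round; and vice versa.
This gives x = 200 − 0.44y and y = 200 − 0.79x, where x and y are each side's share when it proposes.
Hence (1 − 0.44·0.79)x = 200(1 − 0.44), i.e. 0.6524·x = 112.
x ≈ 171.6738; Bob's share is 200 − x ≈ 28.3262.

28.33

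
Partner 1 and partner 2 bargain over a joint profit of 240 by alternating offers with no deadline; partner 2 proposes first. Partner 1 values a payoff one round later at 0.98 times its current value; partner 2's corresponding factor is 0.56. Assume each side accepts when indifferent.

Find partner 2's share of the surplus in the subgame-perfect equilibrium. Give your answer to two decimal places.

Let x be partner 2's share when partner 2 proposes and y be partner 1's share when partner 1 proposes.
Partner 1 accepts iff offered ≥ 0.98·y, so x = 240 − 0.98y. Symmetrically y = 240 − 0.56x.
Substituting: x = 240 − 0.98(240 − 0.56x), giving x(1 − 0.56·0.98) = 240(1 − 0.98).
So x = 240 × 0.02 / 0.4512 ≈ 10.6383, and partner 1 receives 240 − x ≈ 229.3617.

10.64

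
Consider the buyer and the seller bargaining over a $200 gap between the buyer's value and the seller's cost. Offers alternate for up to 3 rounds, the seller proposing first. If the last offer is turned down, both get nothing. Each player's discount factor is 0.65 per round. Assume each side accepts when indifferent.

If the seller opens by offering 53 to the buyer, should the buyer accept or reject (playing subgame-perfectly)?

Round 3 (the seller proposes): rejection yields 0 for the buyer; the seller offers 0 and keeps 200.
Round 2 (the buyer proposes): the seller can get 200 next round, worth 0.65 × 200 = 130 now, so the buyer offers 130, keeping 70.
So by rejecting in round 1, the buyer gets 70 next round, worth 0.65 × 70 = 45.5 now.
Offer 53 ≥ 45.5, so the buyer accepts.

Accept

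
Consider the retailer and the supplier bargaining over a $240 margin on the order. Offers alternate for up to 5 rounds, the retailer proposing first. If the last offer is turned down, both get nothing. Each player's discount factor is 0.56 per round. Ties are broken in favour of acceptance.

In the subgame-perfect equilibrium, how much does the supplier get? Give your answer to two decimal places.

Solve by backward induction from round 5.
Round 5 (the retailer proposes): the supplier will accept anything ≥ 0, so the retailer offers 0 and keeps 240.
Round 4 (the supplier proposes): the retailer can get 240 next round, worth 0.56 × 240 = 134.4 now, so the supplier offers 134.4, keeping 105.6.
Round 3 (the retailer proposes): the supplier can get 105.6 next round, worth 0.56 × 105.6 = 59.136 now; the retailer offers that and keeps 180.864.
Round 2 (the supplier proposes): the retailer can get 180.864 next round, worth 0.56 × 180.864 = 101.28384 now. The supplier offers 101.28384 and keeps 240 − 101.28384 = 138.71616.
Round 1 (the retailer proposes): the supplier can get 138.71616 next round, worth 0.56 × 138.71616 = 77.6810496 now; the retailer offers that and keeps 162.3189504.

77.68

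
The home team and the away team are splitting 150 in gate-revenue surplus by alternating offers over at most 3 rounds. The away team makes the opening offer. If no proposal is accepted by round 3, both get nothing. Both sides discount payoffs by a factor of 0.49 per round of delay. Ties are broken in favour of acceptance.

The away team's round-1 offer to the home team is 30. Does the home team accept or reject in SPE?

Round 3 (the away team proposes): rejection yields 0 for the home team; the away team offers 0 and keeps 150.
Round 2 (the home team proposes): the away team can get 150 next round, worth 0.49 × 150 = 73.5 now, so the home team offers 73.5, keeping 76.5.
So by rejecting in round 1, the home team gets 76.5 next round, worth 0.49 × 76.5 = 37.485 now.
Offer 30 < 37.485, so the home team rejects.

Reject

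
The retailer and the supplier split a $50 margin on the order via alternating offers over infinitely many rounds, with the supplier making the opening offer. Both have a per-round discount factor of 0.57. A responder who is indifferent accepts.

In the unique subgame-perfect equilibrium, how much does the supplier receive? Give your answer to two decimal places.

In a stationary SPE each proposer offers the other exactly their discounted continuation value.
If the supplier keeps x when proposing and the retailer keeps y when proposing, then x = 50 − 0.57y and y = 50 − 0.57x.
Solving: x = 50(1 − 0.57) / (1 − 0.57·0.57) = 21.5 / 0.6751 ≈ 31.8471.
The retailer gets 50 − 31.8471 ≈ 18.1529.

31.85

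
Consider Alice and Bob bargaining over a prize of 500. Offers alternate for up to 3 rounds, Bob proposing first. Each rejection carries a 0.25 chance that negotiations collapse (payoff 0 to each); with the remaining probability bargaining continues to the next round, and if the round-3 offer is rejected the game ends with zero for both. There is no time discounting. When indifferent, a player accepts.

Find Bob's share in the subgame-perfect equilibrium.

Round 3 (Bob proposes): Alice will accept anything ≥ 0, so Bob offers 0 and keeps 500.
Round 2 (Alice proposes): rejecting gives Bob an expected 0.75 × 500 = 375, so Alice offers 375, keeping 125.
Round 1 (Bob proposes): rejecting gives Alice an expected 0.75 × 125 = 93.75. Bob offers 93.75 and keeps 500 − 93.75 = 406.25.

406.25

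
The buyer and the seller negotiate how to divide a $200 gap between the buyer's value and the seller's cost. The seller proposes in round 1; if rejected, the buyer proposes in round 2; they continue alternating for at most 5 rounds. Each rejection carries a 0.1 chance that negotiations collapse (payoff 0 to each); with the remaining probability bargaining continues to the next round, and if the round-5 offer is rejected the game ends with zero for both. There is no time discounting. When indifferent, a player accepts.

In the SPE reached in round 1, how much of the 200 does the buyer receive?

32.58

Round 5 (the seller proposes): the buyer will accept anything ≥ 0, so the seller offers 0 and keeps 200.
Round 4 (the buyer proposes): rejecting gives the seller an expected 0.9 × 200 = 180; the buyer offers that and keeps 20.
Round 3 (the seller proposes): rejecting gives the buyer an expected 0.9 × 20 = 18, so the seller offers 18, keeping 182.
Round 2 (the buyer proposes): rejecting gives the seller an expected 0.9 × 182 = 163.8. The buyer offers 163.8 and keeps 200 − 163.8 = 36.2.
Round 1 (the seller proposes): rejecting gives the buyer an expected 0.9 × 36.2 = 32.58. The seller offers 32.58 and keeps 200 − 32.58 = 167.42.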